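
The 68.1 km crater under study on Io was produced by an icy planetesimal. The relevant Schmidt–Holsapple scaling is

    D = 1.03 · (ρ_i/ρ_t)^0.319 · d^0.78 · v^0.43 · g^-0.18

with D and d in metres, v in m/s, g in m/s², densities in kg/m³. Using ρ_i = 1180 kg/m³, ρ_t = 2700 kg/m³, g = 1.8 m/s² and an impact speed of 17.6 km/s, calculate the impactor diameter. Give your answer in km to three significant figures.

Rearranging for d: d = [D / (1.03 · (1180/2700)^0.319 · 17600^0.43 · 1.8^-0.18)]^(1/0.78).
D = 68100 m.
(1180/2700)^0.319 = 0.7679
17600^0.43 = 66.92
1.8^-0.18 = 0.8996
Denominator = 1.03 × 0.7679 × 66.92 × 0.8996 = 47.62
D / 47.62 = 68100 / 47.62 = 1430
d = 1430^(1/0.78) = 1430^1.2821 = 11103 m

d ≈ 11.1 km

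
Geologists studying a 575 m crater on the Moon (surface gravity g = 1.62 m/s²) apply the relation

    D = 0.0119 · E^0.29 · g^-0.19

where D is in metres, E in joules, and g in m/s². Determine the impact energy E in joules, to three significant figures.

E ≈ 1.95 × 10^16 J

Rearranging: E = [D / (0.0119 · g^-0.19)]^(1/0.29).
g^-0.19 = 1.62^-0.19 = 0.9124
D / (0.0119 × 0.9124) = 575 / (0.01086) = 5.295 × 10^4
E = (5.295 × 10^4)^3.4483 = 1.947 × 10^16 J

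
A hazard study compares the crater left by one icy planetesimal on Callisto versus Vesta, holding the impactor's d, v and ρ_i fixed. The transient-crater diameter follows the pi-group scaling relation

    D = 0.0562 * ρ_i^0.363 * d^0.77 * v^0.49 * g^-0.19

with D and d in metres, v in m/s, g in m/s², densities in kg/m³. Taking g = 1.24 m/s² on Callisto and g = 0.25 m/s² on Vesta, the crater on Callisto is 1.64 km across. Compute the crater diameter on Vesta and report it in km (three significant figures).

All impactor-dependent factors cancel in the ratio, leaving D_Vesta/D_Callisto = (g_Vesta/g_Callisto)^-0.19.
(0.25/1.24)^-0.19 = 0.2016^-0.19 = 1.356
D_Vesta = 1.356 × 1.64 km = 2.22 km

D ≈ 2.22 km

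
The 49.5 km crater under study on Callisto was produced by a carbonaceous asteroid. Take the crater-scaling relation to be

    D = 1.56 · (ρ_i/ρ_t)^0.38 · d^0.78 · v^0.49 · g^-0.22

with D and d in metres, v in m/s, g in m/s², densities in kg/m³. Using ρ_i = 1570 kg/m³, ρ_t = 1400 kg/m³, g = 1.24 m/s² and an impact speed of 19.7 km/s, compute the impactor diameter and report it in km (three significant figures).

d ≈ 1.19 km

Rearranging for d: d = [D / (1.56 · (1570/1400)^0.38 · 19700^0.49 · 1.24^-0.22)]^(1/0.78).
D = 49500 m.
(1570/1400)^0.38 = 1.045
19700^0.49 = 127.1
1.24^-0.22 = 0.9538
Denominator = 1.56 × 1.045 × 127.1 × 0.9538 = 197.6
D / 197.6 = 49500 / 197.6 = 250.5
d = 250.5^(1/0.78) = 250.5^1.2821 = 1190 m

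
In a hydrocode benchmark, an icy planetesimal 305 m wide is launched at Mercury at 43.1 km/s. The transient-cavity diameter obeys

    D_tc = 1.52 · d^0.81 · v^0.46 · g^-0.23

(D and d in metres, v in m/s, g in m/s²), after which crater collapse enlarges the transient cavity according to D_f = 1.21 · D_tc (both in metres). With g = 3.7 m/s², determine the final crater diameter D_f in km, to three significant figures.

v = 43100 m/s.
d^0.81 = 305^0.81 = 102.9
v^0.46 = 43100^0.46 = 135.5
g^-0.23 = 3.7^-0.23 = 0.7401
D_tc = 1.52 × 102.9 × 135.5 × 0.7401 = 15690 m
D_f = 1.21 × 15690 = 18985 m
     = 18.98 km

D_f ≈ 19.0 km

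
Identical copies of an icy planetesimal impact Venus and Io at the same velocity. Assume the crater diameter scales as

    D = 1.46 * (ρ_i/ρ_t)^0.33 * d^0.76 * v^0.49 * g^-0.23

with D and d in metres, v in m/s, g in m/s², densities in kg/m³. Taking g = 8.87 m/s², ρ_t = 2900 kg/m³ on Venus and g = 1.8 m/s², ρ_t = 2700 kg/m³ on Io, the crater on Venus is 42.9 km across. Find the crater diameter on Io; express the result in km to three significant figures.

D ≈ 63.4 km

The impactor-only factors (d, v, ρ_i) cancel in the ratio, leaving D_Io/D_Venus = (g_Io/g_Venus)^-0.23 · (ρ_t,Venus/ρ_t,Io)^0.33.
(1.8/8.87)^-0.23 = 0.2029^-0.23 = 1.443
(2900/2700)^0.33 = 1.074^0.33 = 1.024
Ratio = 1.443 × 1.024 = 1.478
D_Io = 1.478 × 42.9 km = 63.4 km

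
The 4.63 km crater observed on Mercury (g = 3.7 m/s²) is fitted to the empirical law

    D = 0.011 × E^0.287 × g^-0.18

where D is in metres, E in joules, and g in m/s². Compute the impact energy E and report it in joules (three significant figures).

E ≈ 8.97 × 10^19 J

Rearranging: E = [D / (0.011 · g^-0.18)]^(1/0.287).
D = 4630 m.
g^-0.18 = 3.7^-0.18 = 0.7902
D / (0.011 × 0.7902) = 4630 / (8.692 × 10^-3) = 5.327 × 10^5
E = (5.327 × 10^5)^3.4843 = 8.970 × 10^19 J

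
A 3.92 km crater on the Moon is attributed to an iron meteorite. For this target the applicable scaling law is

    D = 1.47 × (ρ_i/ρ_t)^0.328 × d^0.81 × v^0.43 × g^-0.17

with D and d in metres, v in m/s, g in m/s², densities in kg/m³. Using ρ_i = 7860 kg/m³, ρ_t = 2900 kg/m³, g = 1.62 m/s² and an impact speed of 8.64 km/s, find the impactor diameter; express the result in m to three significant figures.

d ≈ 102 m

Rearranging for d: d = [D / (1.47 · (7860/2900)^0.328 · 8640^0.43 · 1.62^-0.17)]^(1/0.81).
D = 3920 m.
(7860/2900)^0.328 = 1.387
8640^0.43 = 49.28
1.62^-0.17 = 0.9213
Denominator = 1.47 × 1.387 × 49.28 × 0.9213 = 92.57
D / 92.57 = 3920 / 92.57 = 42.35
d = 42.35^(1/0.81) = 42.35^1.2346 = 102.0 m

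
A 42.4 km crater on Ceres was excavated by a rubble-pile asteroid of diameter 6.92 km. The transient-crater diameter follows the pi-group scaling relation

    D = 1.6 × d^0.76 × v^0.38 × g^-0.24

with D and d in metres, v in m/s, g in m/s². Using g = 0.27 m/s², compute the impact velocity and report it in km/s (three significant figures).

v ≈ 3.99 km/s

Rearranging for v: v = [D / (1.6 · 6920^0.76 · 0.27^-0.24)]^(1/0.38).
D = 42400 m.
6920^0.76 = 828.9
0.27^-0.24 = 1.369
Denominator = 1.6 × 828.9 × 1.369 = 1816
D / 1816 = 42400 / 1816 = 23.35
v = 23.35^(1/0.38) = 23.35^2.6316 = 3988 m/s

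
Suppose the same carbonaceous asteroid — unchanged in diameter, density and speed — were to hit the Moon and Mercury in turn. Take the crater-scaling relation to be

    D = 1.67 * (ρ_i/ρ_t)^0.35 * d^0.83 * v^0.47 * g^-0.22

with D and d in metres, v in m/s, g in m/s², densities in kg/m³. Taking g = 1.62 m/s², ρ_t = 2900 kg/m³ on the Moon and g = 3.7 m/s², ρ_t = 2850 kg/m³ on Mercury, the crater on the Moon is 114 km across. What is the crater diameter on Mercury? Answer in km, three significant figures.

The impactor-only factors (d, v, ρ_i) cancel in the ratio, leaving D_Mercury/D_Moon = (g_Mercury/g_Moon)^-0.22 · (ρ_t,Moon/ρ_t,Mercury)^0.35.
(3.7/1.62)^-0.22 = 2.284^-0.22 = 0.8338
(2900/2850)^0.35 = 1.018^0.35 = 1.006
Ratio = 0.8338 × 1.006 = 0.8388
D_Mercury = 0.8388 × 114 km = 95.6 km

D ≈ 95.6 km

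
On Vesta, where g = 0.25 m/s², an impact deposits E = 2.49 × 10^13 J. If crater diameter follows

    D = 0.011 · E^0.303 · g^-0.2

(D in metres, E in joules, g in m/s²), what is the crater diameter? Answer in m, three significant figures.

E^0.303 = (2.49 × 10^13)^0.303 = 1.146 × 10^4
g^-0.2 = 0.25^-0.2 = 1.320
D = 0.011 × 1.146 × 10^4 × 1.320 = 166.4 m

D ≈ 166 m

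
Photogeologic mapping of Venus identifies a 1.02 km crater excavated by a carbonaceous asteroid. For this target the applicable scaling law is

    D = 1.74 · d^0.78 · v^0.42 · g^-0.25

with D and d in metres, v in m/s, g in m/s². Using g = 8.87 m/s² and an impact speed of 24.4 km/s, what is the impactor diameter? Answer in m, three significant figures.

Rearranging for d: d = [D / (1.74 · 24400^0.42 · 8.87^-0.25)]^(1/0.78).
D = 1020 m.
24400^0.42 = 69.62
8.87^-0.25 = 0.5795
Denominator = 1.74 × 69.62 × 0.5795 = 70.20
D / 70.20 = 1020 / 70.20 = 14.53
d = 14.53^(1/0.78) = 14.53^1.2821 = 30.91 m

d ≈ 30.9 m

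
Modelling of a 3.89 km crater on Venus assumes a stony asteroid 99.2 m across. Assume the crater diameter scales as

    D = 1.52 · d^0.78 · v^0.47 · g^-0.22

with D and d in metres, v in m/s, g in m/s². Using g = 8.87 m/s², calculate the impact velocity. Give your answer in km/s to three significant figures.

v ≈ 24.1 km/s

Rearranging for v: v = [D / (1.52 · 99.2^0.78 · 8.87^-0.22)]^(1/0.47).
D = 3890 m.
99.2^0.78 = 36.08
8.87^-0.22 = 0.6187
Denominator = 1.52 × 36.08 × 0.6187 = 33.93
D / 33.93 = 3890 / 33.93 = 114.6
v = 114.6^(1/0.47) = 114.6^2.1277 = 24062 m/s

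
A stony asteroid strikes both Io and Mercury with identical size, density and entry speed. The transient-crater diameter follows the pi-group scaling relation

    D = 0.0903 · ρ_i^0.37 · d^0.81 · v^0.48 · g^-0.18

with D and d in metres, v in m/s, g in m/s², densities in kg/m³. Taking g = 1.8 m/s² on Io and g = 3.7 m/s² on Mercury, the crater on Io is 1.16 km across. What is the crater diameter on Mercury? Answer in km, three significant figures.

D ≈ 1.02 km

All impactor-dependent factors cancel in the ratio, leaving D_Mercury/D_Io = (g_Mercury/g_Io)^-0.18.
(3.7/1.8)^-0.18 = 2.056^-0.18 = 0.8783
D_Mercury = 0.8783 × 1.16 km = 1.02 km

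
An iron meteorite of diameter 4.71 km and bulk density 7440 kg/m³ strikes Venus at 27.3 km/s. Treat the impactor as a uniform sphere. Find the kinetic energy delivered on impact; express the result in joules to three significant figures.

E ≈ 1.52 × 10^23 J

d = 4710 m; v = 27300 m/s.
Mass m = (π/6) ρ d³ = (π/6) × 7440 × (4710)³ = 4.070 × 10^14 kg
E = ½ m v² = 0.5 × 4.070 × 10^14 × (27300)² = 1.517 × 10^23 J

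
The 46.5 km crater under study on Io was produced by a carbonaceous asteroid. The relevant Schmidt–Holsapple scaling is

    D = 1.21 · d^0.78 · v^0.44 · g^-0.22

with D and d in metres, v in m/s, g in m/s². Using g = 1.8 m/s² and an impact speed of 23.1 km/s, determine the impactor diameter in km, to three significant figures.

Rearranging for d: d = [D / (1.21 · 23100^0.44 · 1.8^-0.22)]^(1/0.78).
D = 46500 m.
23100^0.44 = 83.17
1.8^-0.22 = 0.8787
Denominator = 1.21 × 83.17 × 0.8787 = 88.43
D / 88.43 = 46500 / 88.43 = 525.8
d = 525.8^(1/0.78) = 525.8^1.2821 = 3079 m

d ≈ 3.08 km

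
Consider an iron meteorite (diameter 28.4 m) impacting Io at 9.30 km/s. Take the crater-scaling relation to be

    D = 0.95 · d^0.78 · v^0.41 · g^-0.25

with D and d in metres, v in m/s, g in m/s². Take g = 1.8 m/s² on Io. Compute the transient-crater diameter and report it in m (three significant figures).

In SI units: v = 9300 m/s.
d^0.78 = 28.4^0.78 = 13.60
v^0.41 = 9300^0.41 = 42.37
g^-0.25 = 1.8^-0.25 = 0.8633
D = 0.95 × 13.60 × 42.37 × 0.8633 = 472.6 m

D ≈ 473 m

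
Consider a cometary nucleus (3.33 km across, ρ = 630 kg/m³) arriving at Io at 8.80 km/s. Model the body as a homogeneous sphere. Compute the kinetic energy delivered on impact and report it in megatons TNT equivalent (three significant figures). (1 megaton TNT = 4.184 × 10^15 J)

E ≈ 1.13 × 10^5 Mt TNT

d = 3330 m; v = 8800 m/s.
Mass m = (π/6) ρ d³ = (π/6) × 630 × (3330)³ = 1.218 × 10^13 kg
E = ½ m v² = 0.5 × 1.218 × 10^13 × (8800)² = 4.716 × 10^20 J
   = 4.716 × 10^20 / 4.184×10^15 = 1.127 × 10^5 Mt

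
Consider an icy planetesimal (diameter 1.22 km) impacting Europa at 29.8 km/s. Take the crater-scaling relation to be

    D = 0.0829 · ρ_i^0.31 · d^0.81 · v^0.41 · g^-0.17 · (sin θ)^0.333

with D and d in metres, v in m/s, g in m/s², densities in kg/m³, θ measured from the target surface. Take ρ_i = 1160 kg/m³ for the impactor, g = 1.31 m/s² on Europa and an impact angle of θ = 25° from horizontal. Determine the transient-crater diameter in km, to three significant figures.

In SI units: d = 1220 m, v = 29800 m/s.
ρ_i^0.31 = 1160^0.31 = 8.912
d^0.81 = 1220^0.81 = 316.2
v^0.41 = 29800^0.41 = 68.30
g^-0.17 = 1.31^-0.17 = 0.9551
(sin 25°)^0.333 = 0.4226^0.333 = 0.7506
D = 0.0829 × 8.912 × 316.2 × 68.30 × 0.9551 × 0.7506 = 11439 m
   = 11.44 km

D ≈ 11.4 km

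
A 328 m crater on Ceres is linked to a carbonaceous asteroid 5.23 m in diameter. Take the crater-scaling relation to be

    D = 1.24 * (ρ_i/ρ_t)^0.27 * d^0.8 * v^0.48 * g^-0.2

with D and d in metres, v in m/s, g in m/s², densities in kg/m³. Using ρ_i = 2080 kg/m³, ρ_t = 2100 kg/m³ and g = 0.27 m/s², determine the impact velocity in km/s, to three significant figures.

v ≈ 4.12 km/s

Rearranging for v: v = [D / (1.24 · (2080/2100)^0.27 · 5.23^0.8 · 0.27^-0.2)]^(1/0.48).
(2080/2100)^0.27 = 0.9974
5.23^0.8 = 3.757
0.27^-0.2 = 1.299
Denominator = 1.24 × 0.9974 × 3.757 × 1.299 = 6.036
D / 6.036 = 328 / 6.036 = 54.34
v = 54.34^(1/0.48) = 54.34^2.0833 = 4119 m/s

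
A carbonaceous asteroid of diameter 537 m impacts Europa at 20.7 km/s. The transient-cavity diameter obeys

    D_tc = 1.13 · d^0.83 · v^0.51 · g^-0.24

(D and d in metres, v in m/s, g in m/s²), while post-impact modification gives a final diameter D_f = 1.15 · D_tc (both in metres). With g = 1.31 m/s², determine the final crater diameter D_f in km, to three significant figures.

v = 20700 m/s.
d^0.83 = 537^0.83 = 184.4
v^0.51 = 20700^0.51 = 158.9
g^-0.24 = 1.31^-0.24 = 0.9372
D_tc = 1.13 × 184.4 × 158.9 × 0.9372 = 31030 m
D_f = 1.15 × 31030 = 35684 m
     = 35.68 km

D_f ≈ 35.7 km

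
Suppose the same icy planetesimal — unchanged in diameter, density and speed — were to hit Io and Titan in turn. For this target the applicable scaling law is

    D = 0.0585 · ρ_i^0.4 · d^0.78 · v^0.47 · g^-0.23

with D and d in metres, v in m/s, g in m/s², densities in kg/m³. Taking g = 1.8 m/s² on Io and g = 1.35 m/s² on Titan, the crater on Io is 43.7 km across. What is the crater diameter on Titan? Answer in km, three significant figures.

All impactor-dependent factors cancel in the ratio, leaving D_Titan/D_Io = (g_Titan/g_Io)^-0.23.
(1.35/1.8)^-0.23 = 0.7500^-0.23 = 1.068
D_Titan = 1.068 × 43.7 km = 46.7 km

D ≈ 46.7 km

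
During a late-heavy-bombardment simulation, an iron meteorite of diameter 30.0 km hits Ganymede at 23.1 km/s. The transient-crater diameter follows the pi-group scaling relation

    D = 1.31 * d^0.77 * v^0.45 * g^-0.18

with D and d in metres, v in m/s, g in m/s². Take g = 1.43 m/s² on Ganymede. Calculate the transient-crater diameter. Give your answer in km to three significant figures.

D ≈ 316 km

In SI units: d = 30000 m, v = 23100 m/s.
d^0.77 = 30000^0.77 = 2801
v^0.45 = 23100^0.45 = 91.97
g^-0.18 = 1.43^-0.18 = 0.9376
D = 1.31 × 2801 × 91.97 × 0.9376 = 3.164 × 10^5 m
   = 316.4 km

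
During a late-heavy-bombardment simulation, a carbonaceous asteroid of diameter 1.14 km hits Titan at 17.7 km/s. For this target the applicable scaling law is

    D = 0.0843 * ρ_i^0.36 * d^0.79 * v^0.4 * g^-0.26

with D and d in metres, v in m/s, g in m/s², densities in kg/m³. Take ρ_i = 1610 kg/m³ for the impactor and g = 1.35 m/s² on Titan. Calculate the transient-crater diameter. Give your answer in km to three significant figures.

In SI units: d = 1140 m, v = 17700 m/s.
ρ_i^0.36 = 1610^0.36 = 14.27
d^0.79 = 1140^0.79 = 260.0
v^0.4 = 17700^0.4 = 50.03
g^-0.26 = 1.35^-0.26 = 0.9249
D = 0.0843 × 14.27 × 260.0 × 50.03 × 0.9249 = 14473 m
   = 14.47 km

D ≈ 14.5 km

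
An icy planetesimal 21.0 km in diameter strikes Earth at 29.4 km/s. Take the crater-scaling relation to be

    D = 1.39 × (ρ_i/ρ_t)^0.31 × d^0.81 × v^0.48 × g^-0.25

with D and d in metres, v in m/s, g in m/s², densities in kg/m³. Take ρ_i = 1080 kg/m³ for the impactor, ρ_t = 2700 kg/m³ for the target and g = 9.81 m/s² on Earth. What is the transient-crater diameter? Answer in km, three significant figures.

D ≈ 262 km

In SI units: d = 21000 m, v = 29400 m/s.
(ρ_i/ρ_t)^0.31 = (1080/2700)^0.31 = 0.7527
d^0.81 = 21000^0.81 = 3170
v^0.48 = 29400^0.48 = 139.6
g^-0.25 = 9.81^-0.25 = 0.5650
D = 1.39 × 0.7527 × 3170 × 139.6 × 0.5650 = 2.616 × 10^5 m
   = 261.6 km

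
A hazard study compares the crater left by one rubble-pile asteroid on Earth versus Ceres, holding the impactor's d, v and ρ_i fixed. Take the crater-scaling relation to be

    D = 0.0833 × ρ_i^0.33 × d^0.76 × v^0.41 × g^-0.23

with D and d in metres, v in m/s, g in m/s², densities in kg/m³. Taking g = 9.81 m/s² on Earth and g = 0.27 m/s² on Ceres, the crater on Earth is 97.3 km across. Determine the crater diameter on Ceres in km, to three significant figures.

D ≈ 222 km

All impactor-dependent factors cancel in the ratio, leaving D_Ceres/D_Earth = (g_Ceres/g_Earth)^-0.23.
(0.27/9.81)^-0.23 = 0.02752^-0.23 = 2.285
D_Ceres = 2.285 × 97.3 km = 222 km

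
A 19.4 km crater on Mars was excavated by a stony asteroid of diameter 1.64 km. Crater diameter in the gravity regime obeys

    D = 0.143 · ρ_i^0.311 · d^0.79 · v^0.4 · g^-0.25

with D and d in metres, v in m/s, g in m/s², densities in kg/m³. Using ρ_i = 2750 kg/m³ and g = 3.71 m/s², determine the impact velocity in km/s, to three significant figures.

v ≈ 14.6 km/s

Rearranging for v: v = [D / (0.143 · 2750^0.311 · 1640^0.79 · 3.71^-0.25)]^(1/0.4).
D = 19400 m.
2750^0.311 = 11.74
1640^0.79 = 346.5
3.71^-0.25 = 0.7205
Denominator = 0.143 × 11.74 × 346.5 × 0.7205 = 419.1
D / 419.1 = 19400 / 419.1 = 46.29
v = 46.29^(1/0.4) = 46.29^2.5 = 14579 m/s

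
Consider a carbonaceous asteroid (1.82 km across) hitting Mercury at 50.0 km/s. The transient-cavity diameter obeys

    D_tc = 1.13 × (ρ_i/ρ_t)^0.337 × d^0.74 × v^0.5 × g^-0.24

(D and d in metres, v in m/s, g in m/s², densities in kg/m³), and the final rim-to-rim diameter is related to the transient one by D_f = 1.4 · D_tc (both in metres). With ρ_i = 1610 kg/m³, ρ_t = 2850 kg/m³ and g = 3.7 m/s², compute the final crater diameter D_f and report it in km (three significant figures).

In SI: d = 1820 m, v = 50000 m/s.
(ρ_i/ρ_t)^0.337 = (1610/2850)^0.337 = 0.8249
d^0.74 = 1820^0.74 = 258.5
v^0.5 = 50000^0.5 = 223.6
g^-0.24 = 3.7^-0.24 = 0.7305
D_tc = 1.13 × 0.8249 × 258.5 × 223.6 × 0.7305 = 39360 m
D_f = 1.4 × 39360 = 55104 m
     = 55.10 km

D_f ≈ 55.1 km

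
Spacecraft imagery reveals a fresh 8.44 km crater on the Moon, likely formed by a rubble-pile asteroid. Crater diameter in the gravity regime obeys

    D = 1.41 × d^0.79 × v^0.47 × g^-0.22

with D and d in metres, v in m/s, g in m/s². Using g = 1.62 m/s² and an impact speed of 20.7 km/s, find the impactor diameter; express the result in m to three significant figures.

Rearranging for d: d = [D / (1.41 · 20700^0.47 · 1.62^-0.22)]^(1/0.79).
D = 8440 m.
20700^0.47 = 106.8
1.62^-0.22 = 0.8993
Denominator = 1.41 × 106.8 × 0.8993 = 135.4
D / 135.4 = 8440 / 135.4 = 62.33
d = 62.33^(1/0.79) = 62.33^1.2658 = 187.0 m

d ≈ 187 m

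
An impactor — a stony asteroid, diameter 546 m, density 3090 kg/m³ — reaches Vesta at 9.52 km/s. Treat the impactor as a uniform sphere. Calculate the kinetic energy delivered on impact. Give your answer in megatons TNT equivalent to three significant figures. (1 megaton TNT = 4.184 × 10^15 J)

E ≈ 2850 Mt TNT

v = 9520 m/s.
Mass m = (π/6) ρ d³ = (π/6) × 3090 × (546)³ = 2.634 × 10^11 kg
E = ½ m v² = 0.5 × 2.634 × 10^11 × (9520)² = 1.194 × 10^19 J
   = 1.194 × 10^19 / 4.184×10^15 = 2854 Mt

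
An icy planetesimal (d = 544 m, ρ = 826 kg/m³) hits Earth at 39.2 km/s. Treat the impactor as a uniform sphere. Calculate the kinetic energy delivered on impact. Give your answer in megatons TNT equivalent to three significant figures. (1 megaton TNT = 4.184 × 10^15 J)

E ≈ 12800 Mt TNT

v = 39200 m/s.
Mass m = (π/6) ρ d³ = (π/6) × 826 × (544)³ = 6.963 × 10^10 kg
E = ½ m v² = 0.5 × 6.963 × 10^10 × (39200)² = 5.350 × 10^19 J
   = 5.350 × 10^19 / 4.184×10^15 = 12787 Mt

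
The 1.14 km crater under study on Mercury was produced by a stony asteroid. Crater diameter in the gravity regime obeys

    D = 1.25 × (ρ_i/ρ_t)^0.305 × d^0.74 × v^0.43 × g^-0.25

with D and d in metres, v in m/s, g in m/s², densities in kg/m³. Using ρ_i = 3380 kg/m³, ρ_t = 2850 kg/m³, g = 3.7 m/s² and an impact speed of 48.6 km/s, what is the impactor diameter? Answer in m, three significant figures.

Rearranging for d: d = [D / (1.25 · (3380/2850)^0.305 · 48600^0.43 · 3.7^-0.25)]^(1/0.74).
D = 1140 m.
(3380/2850)^0.305 = 1.053
48600^0.43 = 103.6
3.7^-0.25 = 0.7210
Denominator = 1.25 × 1.053 × 103.6 × 0.7210 = 98.32
D / 98.32 = 1140 / 98.32 = 11.59
d = 11.59^(1/0.74) = 11.59^1.3514 = 27.42 m

d ≈ 27.4 m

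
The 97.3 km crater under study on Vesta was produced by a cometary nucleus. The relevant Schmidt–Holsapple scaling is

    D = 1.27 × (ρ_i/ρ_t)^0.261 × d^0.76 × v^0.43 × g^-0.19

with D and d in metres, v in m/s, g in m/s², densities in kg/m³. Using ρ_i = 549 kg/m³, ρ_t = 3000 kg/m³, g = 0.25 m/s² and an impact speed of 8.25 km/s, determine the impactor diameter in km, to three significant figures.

d ≈ 20.6 km

Rearranging for d: d = [D / (1.27 · (549/3000)^0.261 · 8250^0.43 · 0.25^-0.19)]^(1/0.76).
D = 97300 m.
(549/3000)^0.261 = 0.6419
8250^0.43 = 48.31
0.25^-0.19 = 1.301
Denominator = 1.27 × 0.6419 × 48.31 × 1.301 = 51.24
D / 51.24 = 97300 / 51.24 = 1899
d = 1899^(1/0.76) = 1899^1.3158 = 20601 m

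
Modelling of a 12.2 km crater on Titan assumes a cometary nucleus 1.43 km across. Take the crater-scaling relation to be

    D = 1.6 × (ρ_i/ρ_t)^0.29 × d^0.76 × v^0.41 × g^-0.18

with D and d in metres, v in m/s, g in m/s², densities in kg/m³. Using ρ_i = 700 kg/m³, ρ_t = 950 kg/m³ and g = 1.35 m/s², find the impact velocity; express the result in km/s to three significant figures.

Rearranging for v: v = [D / (1.6 · (700/950)^0.29 · 1430^0.76 · 1.35^-0.18)]^(1/0.41).
D = 12200 m.
(700/950)^0.29 = 0.9152
1430^0.76 = 250.1
1.35^-0.18 = 0.9474
Denominator = 1.6 × 0.9152 × 250.1 × 0.9474 = 347.0
D / 347.0 = 12200 / 347.0 = 35.16
v = 35.16^(1/0.41) = 35.16^2.439 = 5899 m/s

v ≈ 5.90 km/s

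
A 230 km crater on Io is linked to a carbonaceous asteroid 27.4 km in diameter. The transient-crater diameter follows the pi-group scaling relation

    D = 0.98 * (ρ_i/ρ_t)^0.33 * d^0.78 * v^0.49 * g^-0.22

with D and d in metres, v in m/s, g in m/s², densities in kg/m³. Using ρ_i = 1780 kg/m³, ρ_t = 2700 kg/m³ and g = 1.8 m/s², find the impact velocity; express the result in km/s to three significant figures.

Rearranging for v: v = [D / (0.98 · (1780/2700)^0.33 · 27400^0.78 · 1.8^-0.22)]^(1/0.49).
D = 230000 m.
(1780/2700)^0.33 = 0.8715
27400^0.78 = 2894
1.8^-0.22 = 0.8787
Denominator = 0.98 × 0.8715 × 2894 × 0.8787 = 2172
D / 2172 = 230000 / 2172 = 105.9
v = 105.9^(1/0.49) = 105.9^2.0408 = 13565 m/s

v ≈ 13.6 km/s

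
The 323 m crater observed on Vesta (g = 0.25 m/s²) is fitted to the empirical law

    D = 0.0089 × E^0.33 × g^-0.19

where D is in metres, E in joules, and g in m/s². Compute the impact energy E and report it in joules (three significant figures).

Rearranging: E = [D / (0.0089 · g^-0.19)]^(1/0.33).
g^-0.19 = 0.25^-0.19 = 1.301
D / (0.0089 × 1.301) = 323 / (0.01158) = 2.789 × 10^4
E = (2.789 × 10^4)^3.0303 = 2.958 × 10^13 J

E ≈ 2.96 × 10^13 J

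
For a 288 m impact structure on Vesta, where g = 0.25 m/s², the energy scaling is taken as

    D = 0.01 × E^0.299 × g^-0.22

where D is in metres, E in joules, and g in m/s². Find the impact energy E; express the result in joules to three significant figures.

E ≈ 2.96 × 10^14 J

Rearranging: E = [D / (0.01 · g^-0.22)]^(1/0.299).
g^-0.22 = 0.25^-0.22 = 1.357
D / (0.01 × 1.357) = 288 / (0.01357) = 2.122 × 10^4
E = (2.122 × 10^4)^3.3445 = 2.957 × 10^14 J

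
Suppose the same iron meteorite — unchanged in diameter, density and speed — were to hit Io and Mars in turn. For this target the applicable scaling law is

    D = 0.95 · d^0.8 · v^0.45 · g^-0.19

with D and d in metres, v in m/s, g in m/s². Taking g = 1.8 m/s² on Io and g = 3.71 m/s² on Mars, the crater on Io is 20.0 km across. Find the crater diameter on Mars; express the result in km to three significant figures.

D ≈ 17.4 km

All impactor-dependent factors cancel in the ratio, leaving D_Mars/D_Io = (g_Mars/g_Io)^-0.19.
(3.71/1.8)^-0.19 = 2.061^-0.19 = 0.8716
D_Mars = 0.8716 × 20.0 km = 17.4 km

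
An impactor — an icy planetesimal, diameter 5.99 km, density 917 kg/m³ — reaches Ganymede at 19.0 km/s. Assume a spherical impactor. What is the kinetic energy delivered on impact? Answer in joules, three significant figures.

d = 5990 m; v = 19000 m/s.
Mass m = (π/6) ρ d³ = (π/6) × 917 × (5990)³ = 1.032 × 10^14 kg
E = ½ m v² = 0.5 × 1.032 × 10^14 × (19000)² = 1.863 × 10^22 J

E ≈ 1.86 × 10^22 J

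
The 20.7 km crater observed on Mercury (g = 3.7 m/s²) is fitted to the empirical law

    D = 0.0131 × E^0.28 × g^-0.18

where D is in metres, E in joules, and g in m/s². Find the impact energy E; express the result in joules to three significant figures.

E ≈ 3.19 × 10^22 J

Rearranging: E = [D / (0.0131 · g^-0.18)]^(1/0.28).
D = 20700 m.
g^-0.18 = 3.7^-0.18 = 0.7902
D / (0.0131 × 0.7902) = 20700 / (0.01035) = 2.000 × 10^6
E = (2.000 × 10^6)^3.5714 = 3.188 × 10^22 J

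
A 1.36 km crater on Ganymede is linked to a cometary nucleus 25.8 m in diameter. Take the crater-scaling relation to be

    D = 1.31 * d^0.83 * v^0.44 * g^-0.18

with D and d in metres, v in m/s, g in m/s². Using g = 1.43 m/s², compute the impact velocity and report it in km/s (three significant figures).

v ≈ 18.0 km/s

Rearranging for v: v = [D / (1.31 · 25.8^0.83 · 1.43^-0.18)]^(1/0.44).
D = 1360 m.
25.8^0.83 = 14.85
1.43^-0.18 = 0.9376
Denominator = 1.31 × 14.85 × 0.9376 = 18.24
D / 18.24 = 1360 / 18.24 = 74.56
v = 74.56^(1/0.44) = 74.56^2.2727 = 18015 m/s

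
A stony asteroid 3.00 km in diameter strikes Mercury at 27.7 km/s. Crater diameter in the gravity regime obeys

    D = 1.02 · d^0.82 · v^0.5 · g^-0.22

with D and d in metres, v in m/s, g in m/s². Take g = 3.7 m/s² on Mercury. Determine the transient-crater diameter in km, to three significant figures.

In SI units: d = 3000 m, v = 27700 m/s.
d^0.82 = 3000^0.82 = 710.0
v^0.5 = 27700^0.5 = 166.4
g^-0.22 = 3.7^-0.22 = 0.7499
D = 1.02 × 710.0 × 166.4 × 0.7499 = 90368 m
   = 90.37 km

D ≈ 90.4 km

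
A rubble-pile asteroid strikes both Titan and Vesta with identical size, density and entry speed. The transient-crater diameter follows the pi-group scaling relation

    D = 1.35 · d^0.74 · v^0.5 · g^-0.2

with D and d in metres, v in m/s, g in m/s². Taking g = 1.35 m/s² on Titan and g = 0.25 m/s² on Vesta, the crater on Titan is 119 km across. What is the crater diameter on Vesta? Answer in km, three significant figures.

All impactor-dependent factors cancel in the ratio, leaving D_Vesta/D_Titan = (g_Vesta/g_Titan)^-0.2.
(0.25/1.35)^-0.2 = 0.1852^-0.2 = 1.401
D_Vesta = 1.401 × 119 km = 167 km

D ≈ 167 km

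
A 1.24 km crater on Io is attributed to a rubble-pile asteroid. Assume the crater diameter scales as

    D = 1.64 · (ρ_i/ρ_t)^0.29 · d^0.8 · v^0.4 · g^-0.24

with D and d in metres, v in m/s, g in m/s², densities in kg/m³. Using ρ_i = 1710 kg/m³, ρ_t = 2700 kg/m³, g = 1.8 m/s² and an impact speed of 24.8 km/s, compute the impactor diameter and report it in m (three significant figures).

Rearranging for d: d = [D / (1.64 · (1710/2700)^0.29 · 24800^0.4 · 1.8^-0.24)]^(1/0.8).
D = 1240 m.
(1710/2700)^0.29 = 0.8759
24800^0.4 = 57.25
1.8^-0.24 = 0.8684
Denominator = 1.64 × 0.8759 × 57.25 × 0.8684 = 71.42
D / 71.42 = 1240 / 71.42 = 17.36
d = 17.36^(1/0.8) = 17.36^1.25 = 35.44 m

d ≈ 35.4 m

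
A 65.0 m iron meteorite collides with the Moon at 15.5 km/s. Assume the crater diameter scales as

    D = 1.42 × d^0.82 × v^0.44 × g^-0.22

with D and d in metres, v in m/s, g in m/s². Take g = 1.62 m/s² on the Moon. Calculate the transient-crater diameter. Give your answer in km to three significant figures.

In SI units: v = 15500 m/s.
d^0.82 = 65^0.82 = 30.66
v^0.44 = 15500^0.44 = 69.78
g^-0.22 = 1.62^-0.22 = 0.8993
D = 1.42 × 30.66 × 69.78 × 0.8993 = 2732 m
   = 2.732 km

D ≈ 2.73 km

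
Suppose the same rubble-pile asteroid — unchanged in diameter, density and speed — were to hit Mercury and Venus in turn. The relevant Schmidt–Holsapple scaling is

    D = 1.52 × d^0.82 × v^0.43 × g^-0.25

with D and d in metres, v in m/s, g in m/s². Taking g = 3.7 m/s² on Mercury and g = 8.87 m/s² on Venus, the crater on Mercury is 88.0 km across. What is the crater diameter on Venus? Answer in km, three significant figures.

D ≈ 70.7 km

All impactor-dependent factors cancel in the ratio, leaving D_Venus/D_Mercury = (g_Venus/g_Mercury)^-0.25.
(8.87/3.7)^-0.25 = 2.397^-0.25 = 0.8037
D_Venus = 0.8037 × 88.0 km = 70.7 km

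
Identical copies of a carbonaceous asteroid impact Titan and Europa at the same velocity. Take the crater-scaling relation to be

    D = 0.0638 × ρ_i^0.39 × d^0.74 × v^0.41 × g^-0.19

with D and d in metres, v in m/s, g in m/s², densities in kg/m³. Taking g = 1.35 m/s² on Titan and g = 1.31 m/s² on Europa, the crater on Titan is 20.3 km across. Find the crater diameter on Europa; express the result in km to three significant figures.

D ≈ 20.4 km

All impactor-dependent factors cancel in the ratio, leaving D_Europa/D_Titan = (g_Europa/g_Titan)^-0.19.
(1.31/1.35)^-0.19 = 0.9704^-0.19 = 1.006
D_Europa = 1.006 × 20.3 km = 20.4 km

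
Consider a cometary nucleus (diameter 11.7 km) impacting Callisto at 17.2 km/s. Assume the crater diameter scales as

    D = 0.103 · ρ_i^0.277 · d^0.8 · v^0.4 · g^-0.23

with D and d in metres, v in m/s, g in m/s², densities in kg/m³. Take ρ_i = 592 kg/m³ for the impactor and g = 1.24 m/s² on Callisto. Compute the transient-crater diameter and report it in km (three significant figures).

D ≈ 51.1 km

In SI units: d = 11700 m, v = 17200 m/s.
ρ_i^0.277 = 592^0.277 = 5.860
d^0.8 = 11700^0.8 = 1797
v^0.4 = 17200^0.4 = 49.46
g^-0.23 = 1.24^-0.23 = 0.9517
D = 0.103 × 5.860 × 1797 × 49.46 × 0.9517 = 51055 m
   = 51.05 km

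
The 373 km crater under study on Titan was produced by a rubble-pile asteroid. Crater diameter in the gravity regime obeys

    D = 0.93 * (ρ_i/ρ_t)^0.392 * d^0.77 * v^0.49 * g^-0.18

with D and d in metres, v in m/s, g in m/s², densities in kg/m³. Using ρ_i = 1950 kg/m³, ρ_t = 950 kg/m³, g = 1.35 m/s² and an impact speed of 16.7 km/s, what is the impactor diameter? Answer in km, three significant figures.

d ≈ 28.9 km

Rearranging for d: d = [D / (0.93 · (1950/950)^0.392 · 16700^0.49 · 1.35^-0.18)]^(1/0.77).
D = 373000 m.
(1950/950)^0.392 = 1.326
16700^0.49 = 117.3
1.35^-0.18 = 0.9474
Denominator = 0.93 × 1.326 × 117.3 × 0.9474 = 137.0
D / 137.0 = 373000 / 137.0 = 2723
d = 2723^(1/0.77) = 2723^1.2987 = 28913 m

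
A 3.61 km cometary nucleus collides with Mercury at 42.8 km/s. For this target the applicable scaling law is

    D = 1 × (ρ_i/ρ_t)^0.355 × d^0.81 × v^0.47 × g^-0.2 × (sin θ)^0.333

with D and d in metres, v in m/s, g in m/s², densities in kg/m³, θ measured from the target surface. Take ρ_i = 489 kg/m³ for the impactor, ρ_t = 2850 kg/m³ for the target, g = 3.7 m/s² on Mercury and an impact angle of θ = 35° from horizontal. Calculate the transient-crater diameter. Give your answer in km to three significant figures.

D ≈ 39.1 km

In SI units: d = 3610 m, v = 42800 m/s.
(ρ_i/ρ_t)^0.355 = (489/2850)^0.355 = 0.5349
d^0.81 = 3610^0.81 = 761.3
v^0.47 = 42800^0.47 = 150.2
g^-0.2 = 3.7^-0.2 = 0.7698
(sin 35°)^0.333 = 0.5736^0.333 = 0.8310
D = 1 × 0.5349 × 761.3 × 150.2 × 0.7698 × 0.8310 = 39127 m
   = 39.13 km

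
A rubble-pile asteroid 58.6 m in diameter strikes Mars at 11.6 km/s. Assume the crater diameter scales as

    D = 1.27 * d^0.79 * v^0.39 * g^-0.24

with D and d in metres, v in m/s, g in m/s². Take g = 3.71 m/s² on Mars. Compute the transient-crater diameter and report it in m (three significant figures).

D ≈ 889 m

In SI units: v = 11600 m/s.
d^0.79 = 58.6^0.79 = 24.93
v^0.39 = 11600^0.39 = 38.47
g^-0.24 = 3.71^-0.24 = 0.7300
D = 1.27 × 24.93 × 38.47 × 0.7300 = 889.1 m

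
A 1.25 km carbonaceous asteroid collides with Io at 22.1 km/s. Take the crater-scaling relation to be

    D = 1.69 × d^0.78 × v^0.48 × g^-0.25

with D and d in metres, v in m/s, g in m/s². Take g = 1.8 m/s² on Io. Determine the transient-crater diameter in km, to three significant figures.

D ≈ 46.2 km

In SI units: d = 1250 m, v = 22100 m/s.
d^0.78 = 1250^0.78 = 260.4
v^0.48 = 22100^0.48 = 121.7
g^-0.25 = 1.8^-0.25 = 0.8633
D = 1.69 × 260.4 × 121.7 × 0.8633 = 46236 m
   = 46.24 km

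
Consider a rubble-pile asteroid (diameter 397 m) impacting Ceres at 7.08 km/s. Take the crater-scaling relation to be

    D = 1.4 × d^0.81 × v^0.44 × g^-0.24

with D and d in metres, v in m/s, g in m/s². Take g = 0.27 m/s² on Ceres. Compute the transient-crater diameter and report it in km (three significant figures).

D ≈ 12.1 km

In SI units: v = 7080 m/s.
d^0.81 = 397^0.81 = 127.4
v^0.44 = 7080^0.44 = 49.43
g^-0.24 = 0.27^-0.24 = 1.369
D = 1.4 × 127.4 × 49.43 × 1.369 = 12070 m
   = 12.07 km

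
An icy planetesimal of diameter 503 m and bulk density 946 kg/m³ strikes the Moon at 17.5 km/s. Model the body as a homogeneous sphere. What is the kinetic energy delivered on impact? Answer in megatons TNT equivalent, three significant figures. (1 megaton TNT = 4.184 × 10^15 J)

E ≈ 2310 Mt TNT

v = 17500 m/s.
Mass m = (π/6) ρ d³ = (π/6) × 946 × (503)³ = 6.304 × 10^10 kg
E = ½ m v² = 0.5 × 6.304 × 10^10 × (17500)² = 9.653 × 10^18 J
   = 9.653 × 10^18 / 4.184×10^15 = 2307 Mt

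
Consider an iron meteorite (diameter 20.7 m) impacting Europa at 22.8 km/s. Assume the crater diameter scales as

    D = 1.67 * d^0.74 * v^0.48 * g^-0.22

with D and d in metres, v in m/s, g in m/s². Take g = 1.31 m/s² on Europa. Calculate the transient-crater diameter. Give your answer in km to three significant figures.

In SI units: v = 22800 m/s.
d^0.74 = 20.7^0.74 = 9.415
v^0.48 = 22800^0.48 = 123.5
g^-0.22 = 1.31^-0.22 = 0.9423
D = 1.67 × 9.415 × 123.5 × 0.9423 = 1830 m
   = 1.830 km

D ≈ 1.83 km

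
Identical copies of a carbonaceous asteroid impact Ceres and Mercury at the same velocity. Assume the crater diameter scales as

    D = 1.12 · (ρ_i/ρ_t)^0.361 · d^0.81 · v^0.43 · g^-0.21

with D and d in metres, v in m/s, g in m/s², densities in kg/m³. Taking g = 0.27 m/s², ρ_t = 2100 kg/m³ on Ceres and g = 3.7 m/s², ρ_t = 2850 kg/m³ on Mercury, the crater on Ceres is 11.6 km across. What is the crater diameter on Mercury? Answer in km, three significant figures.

D ≈ 6.00 km

The impactor-only factors (d, v, ρ_i) cancel in the ratio, leaving D_Mercury/D_Ceres = (g_Mercury/g_Ceres)^-0.21 · (ρ_t,Ceres/ρ_t,Mercury)^0.361.
(3.7/0.27)^-0.21 = 13.70^-0.21 = 0.5771
(2100/2850)^0.361 = 0.7368^0.361 = 0.8956
Ratio = 0.5771 × 0.8956 = 0.5169
D_Mercury = 0.5169 × 11.6 km = 6.00 km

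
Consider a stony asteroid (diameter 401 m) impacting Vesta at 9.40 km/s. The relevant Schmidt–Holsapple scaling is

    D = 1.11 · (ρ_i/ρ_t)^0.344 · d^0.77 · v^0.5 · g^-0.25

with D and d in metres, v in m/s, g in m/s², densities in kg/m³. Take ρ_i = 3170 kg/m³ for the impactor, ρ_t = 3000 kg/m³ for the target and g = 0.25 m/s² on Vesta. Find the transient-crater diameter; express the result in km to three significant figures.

In SI units: v = 9400 m/s.
(ρ_i/ρ_t)^0.344 = (3170/3000)^0.344 = 1.019
d^0.77 = 401^0.77 = 101.0
v^0.5 = 9400^0.5 = 96.95
g^-0.25 = 0.25^-0.25 = 1.414
D = 1.11 × 1.019 × 101.0 × 96.95 × 1.414 = 15661 m
   = 15.66 km

D ≈ 15.7 km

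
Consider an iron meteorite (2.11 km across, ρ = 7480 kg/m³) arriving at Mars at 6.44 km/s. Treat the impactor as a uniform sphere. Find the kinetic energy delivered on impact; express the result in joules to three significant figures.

E ≈ 7.63 × 10^20 J

d = 2110 m; v = 6440 m/s.
Mass m = (π/6) ρ d³ = (π/6) × 7480 × (2110)³ = 3.679 × 10^13 kg
E = ½ m v² = 0.5 × 3.679 × 10^13 × (6440)² = 7.629 × 10^20 J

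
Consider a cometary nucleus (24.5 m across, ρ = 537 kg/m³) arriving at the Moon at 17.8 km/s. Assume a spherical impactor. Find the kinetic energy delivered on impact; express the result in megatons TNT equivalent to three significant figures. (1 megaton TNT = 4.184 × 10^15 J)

E ≈ 0.157 Mt TNT

v = 17800 m/s.
Mass m = (π/6) ρ d³ = (π/6) × 537 × (24.5)³ = 4.135 × 10^6 kg
E = ½ m v² = 0.5 × 4.135 × 10^6 × (17800)² = 6.551 × 10^14 J
   = 6.551 × 10^14 / 4.184×10^15 = 0.1566 Mt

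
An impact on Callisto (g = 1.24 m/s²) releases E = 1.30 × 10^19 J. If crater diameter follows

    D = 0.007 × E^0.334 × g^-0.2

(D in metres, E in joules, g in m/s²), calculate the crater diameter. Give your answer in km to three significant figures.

D ≈ 16.2 km

E^0.334 = (1.30 × 10^19)^0.334 = 2.421 × 10^6
g^-0.2 = 1.24^-0.2 = 0.9579
D = 0.007 × 2.421 × 10^6 × 0.9579 = 16234 m
   = 16.23 km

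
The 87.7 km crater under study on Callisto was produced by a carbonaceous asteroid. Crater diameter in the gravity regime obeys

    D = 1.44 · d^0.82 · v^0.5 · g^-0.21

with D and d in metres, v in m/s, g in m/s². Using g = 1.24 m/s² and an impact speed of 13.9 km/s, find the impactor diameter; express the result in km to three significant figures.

d ≈ 2.15 km

Rearranging for d: d = [D / (1.44 · 13900^0.5 · 1.24^-0.21)]^(1/0.82).
D = 87700 m.
13900^0.5 = 117.9
1.24^-0.21 = 0.9558
Denominator = 1.44 × 117.9 × 0.9558 = 162.3
D / 162.3 = 87700 / 162.3 = 540.4
d = 540.4^(1/0.82) = 540.4^1.2195 = 2151 m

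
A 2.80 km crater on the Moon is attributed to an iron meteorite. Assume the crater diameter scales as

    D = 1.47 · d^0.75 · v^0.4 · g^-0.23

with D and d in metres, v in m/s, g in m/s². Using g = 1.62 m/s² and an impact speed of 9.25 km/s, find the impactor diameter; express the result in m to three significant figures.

Rearranging for d: d = [D / (1.47 · 9250^0.4 · 1.62^-0.23)]^(1/0.75).
D = 2800 m.
9250^0.4 = 38.59
1.62^-0.23 = 0.8950
Denominator = 1.47 × 38.59 × 0.8950 = 50.77
D / 50.77 = 2800 / 50.77 = 55.15
d = 55.15^(1/0.75) = 55.15^1.3333 = 209.9 m

d ≈ 210 m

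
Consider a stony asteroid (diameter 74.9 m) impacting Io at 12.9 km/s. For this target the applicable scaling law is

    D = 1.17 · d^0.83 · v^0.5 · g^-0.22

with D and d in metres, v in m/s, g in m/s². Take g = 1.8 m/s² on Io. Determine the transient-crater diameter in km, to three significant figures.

In SI units: v = 12900 m/s.
d^0.83 = 74.9^0.83 = 35.96
v^0.5 = 12900^0.5 = 113.6
g^-0.22 = 1.8^-0.22 = 0.8787
D = 1.17 × 35.96 × 113.6 × 0.8787 = 4200 m
   = 4.200 km

D ≈ 4.20 km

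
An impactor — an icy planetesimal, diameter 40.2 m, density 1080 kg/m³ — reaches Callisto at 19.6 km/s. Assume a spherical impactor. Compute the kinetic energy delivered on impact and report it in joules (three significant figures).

v = 19600 m/s.
Mass m = (π/6) ρ d³ = (π/6) × 1080 × (40.2)³ = 3.674 × 10^7 kg
E = ½ m v² = 0.5 × 3.674 × 10^7 × (19600)² = 7.057 × 10^15 J

E ≈ 7.06 × 10^15 J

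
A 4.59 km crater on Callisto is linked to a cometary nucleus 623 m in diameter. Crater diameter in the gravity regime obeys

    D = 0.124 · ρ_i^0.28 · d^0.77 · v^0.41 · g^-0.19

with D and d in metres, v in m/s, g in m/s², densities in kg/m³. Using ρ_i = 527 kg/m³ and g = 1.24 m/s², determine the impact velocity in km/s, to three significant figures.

v ≈ 12.0 km/s

Rearranging for v: v = [D / (0.124 · 527^0.28 · 623^0.77 · 1.24^-0.19)]^(1/0.41).
D = 4590 m.
527^0.28 = 5.782
623^0.77 = 141.8
1.24^-0.19 = 0.9600
Denominator = 0.124 × 5.782 × 141.8 × 0.9600 = 97.60
D / 97.60 = 4590 / 97.60 = 47.03
v = 47.03^(1/0.41) = 47.03^2.439 = 11993 m/s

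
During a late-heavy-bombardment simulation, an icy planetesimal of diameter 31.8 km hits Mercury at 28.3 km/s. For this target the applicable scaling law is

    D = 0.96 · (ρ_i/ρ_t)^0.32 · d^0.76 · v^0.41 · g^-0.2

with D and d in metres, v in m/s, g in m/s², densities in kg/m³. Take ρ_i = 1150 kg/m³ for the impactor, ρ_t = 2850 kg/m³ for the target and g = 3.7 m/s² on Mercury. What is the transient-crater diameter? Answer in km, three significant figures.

In SI units: d = 31800 m, v = 28300 m/s.
(ρ_i/ρ_t)^0.32 = (1150/2850)^0.32 = 0.7480
d^0.76 = 31800^0.76 = 2641
v^0.41 = 28300^0.41 = 66.87
g^-0.2 = 3.7^-0.2 = 0.7698
D = 0.96 × 0.7480 × 2641 × 66.87 × 0.7698 = 97623 m
   = 97.62 km

D ≈ 97.6 km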